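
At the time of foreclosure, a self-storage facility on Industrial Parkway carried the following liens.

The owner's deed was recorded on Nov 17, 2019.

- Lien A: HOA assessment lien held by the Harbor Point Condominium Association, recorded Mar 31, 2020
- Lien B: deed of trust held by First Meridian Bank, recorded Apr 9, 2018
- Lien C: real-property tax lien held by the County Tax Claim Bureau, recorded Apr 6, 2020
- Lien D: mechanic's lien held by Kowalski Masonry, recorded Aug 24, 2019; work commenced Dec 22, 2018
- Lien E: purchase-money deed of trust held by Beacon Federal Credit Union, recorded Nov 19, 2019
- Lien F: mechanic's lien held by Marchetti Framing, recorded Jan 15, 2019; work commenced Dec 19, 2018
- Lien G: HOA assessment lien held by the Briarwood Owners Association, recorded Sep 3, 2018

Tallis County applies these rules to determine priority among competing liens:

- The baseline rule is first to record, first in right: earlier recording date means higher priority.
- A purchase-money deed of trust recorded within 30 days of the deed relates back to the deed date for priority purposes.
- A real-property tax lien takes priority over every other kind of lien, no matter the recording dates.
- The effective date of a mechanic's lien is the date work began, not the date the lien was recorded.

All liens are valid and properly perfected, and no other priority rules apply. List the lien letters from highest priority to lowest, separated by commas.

Adjusting effective dates: D is treated as recorded Dec 22, 2018, the work-commencement date; E was recorded within the 30-day window, so its effective date is the deed date Nov 17, 2019; F's effective date is Dec 19, 2018, when work began.
As a real-property tax lien, C is senior to every other lien.
Remaining liens by effective date: B (Apr 9, 2018), G (Sep 3, 2018), F (Dec 19, 2018), D (Dec 22, 2018), E (Nov 17, 2019), A (Mar 31, 2020).

C, B, G, F, D, E, A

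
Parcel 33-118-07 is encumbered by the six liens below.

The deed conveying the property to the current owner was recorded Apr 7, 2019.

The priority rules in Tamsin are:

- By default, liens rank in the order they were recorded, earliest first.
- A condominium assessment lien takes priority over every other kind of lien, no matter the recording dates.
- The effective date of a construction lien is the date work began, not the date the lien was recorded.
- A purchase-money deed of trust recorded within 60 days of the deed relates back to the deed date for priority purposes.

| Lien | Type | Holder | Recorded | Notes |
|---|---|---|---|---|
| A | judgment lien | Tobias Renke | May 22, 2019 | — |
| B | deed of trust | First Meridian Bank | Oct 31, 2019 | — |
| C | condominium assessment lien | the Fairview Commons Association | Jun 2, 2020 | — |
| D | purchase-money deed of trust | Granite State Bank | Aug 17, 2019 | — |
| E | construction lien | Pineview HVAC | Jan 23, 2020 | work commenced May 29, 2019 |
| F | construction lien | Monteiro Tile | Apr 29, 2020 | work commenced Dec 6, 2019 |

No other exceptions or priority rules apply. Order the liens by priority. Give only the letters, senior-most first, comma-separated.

C, A, E, D, B, F

First, effective dates: D missed the 60-day window (132 days after the deed), so its recording date stands; E is treated as recorded May 29, 2019, the work-commencement date; F's effective date is Dec 6, 2019, when work began.
As a condominium assessment lien, C is senior to every other lien.
Remaining liens by effective date: A (May 22, 2019), E (May 29, 2019), D (Aug 17, 2019), B (Oct 31, 2019), F (Dec 6, 2019).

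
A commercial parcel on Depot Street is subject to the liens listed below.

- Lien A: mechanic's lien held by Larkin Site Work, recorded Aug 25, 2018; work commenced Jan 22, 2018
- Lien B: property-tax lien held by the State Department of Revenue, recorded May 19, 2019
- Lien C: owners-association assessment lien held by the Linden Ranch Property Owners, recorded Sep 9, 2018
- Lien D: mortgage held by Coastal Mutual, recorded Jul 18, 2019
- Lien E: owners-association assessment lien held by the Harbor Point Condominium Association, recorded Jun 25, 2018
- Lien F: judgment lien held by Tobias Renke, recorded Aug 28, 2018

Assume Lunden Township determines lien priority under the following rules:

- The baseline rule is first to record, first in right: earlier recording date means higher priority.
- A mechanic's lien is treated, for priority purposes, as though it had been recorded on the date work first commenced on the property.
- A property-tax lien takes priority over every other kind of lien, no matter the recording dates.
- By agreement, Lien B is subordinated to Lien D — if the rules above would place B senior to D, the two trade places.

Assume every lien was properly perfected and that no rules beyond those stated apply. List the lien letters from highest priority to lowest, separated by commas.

D, A, E, F, C, B

Adjusting effective dates: A's effective date is Jan 22, 2018, when work began.
As a property-tax lien, B is senior to every other lien.
The other liens, earliest effective date first: A (Jan 22, 2018), E (Jun 25, 2018), F (Aug 28, 2018), C (Sep 9, 2018), D (Jul 18, 2019).
B would otherwise be senior to D, so under the subordination agreement B and D exchange positions.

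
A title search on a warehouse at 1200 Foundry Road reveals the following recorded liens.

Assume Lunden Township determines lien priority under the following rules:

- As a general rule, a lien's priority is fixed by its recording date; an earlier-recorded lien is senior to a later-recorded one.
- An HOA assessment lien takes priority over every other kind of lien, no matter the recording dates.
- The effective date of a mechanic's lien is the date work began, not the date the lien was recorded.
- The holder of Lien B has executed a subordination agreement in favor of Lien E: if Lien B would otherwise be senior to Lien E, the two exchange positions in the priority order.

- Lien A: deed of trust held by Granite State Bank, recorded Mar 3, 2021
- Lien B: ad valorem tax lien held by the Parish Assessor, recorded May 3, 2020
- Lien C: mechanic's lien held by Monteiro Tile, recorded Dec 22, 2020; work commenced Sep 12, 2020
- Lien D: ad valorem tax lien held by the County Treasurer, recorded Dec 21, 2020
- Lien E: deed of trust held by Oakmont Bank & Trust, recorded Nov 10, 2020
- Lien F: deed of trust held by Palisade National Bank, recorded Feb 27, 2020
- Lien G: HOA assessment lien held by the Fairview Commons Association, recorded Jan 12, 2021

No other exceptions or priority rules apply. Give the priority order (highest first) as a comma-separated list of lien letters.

First, effective dates: C's effective date is Sep 12, 2020, when work began.
G is an HOA assessment lien, so it outranks all other liens regardless of date.
The other liens, earliest effective date first: F (Feb 27, 2020), B (May 3, 2020), C (Sep 12, 2020), E (Nov 10, 2020), D (Dec 21, 2020), A (Mar 3, 2021).
B is senior to E before the subordination, so the two trade places.

G, F, E, C, B, D, A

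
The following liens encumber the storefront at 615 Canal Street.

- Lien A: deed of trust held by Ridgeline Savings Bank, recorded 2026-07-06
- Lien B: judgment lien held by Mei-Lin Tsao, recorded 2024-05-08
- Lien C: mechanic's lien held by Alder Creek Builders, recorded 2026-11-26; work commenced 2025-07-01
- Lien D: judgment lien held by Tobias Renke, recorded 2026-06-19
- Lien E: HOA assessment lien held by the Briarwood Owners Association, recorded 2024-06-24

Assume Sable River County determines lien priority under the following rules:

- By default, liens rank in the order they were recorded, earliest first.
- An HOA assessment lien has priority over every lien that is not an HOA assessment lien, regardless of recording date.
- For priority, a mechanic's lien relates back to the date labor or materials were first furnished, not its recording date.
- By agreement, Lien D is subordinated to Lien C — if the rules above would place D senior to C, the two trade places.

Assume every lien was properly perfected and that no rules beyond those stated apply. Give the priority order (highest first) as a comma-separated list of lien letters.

First, effective dates: C relates back to 2025-07-01 (work commenced).
As an HOA assessment lien, E is senior to every other lien.
Remaining liens by effective date: B (2024-05-08), C (2025-07-01), D (2026-06-19), A (2026-07-06).
D is already junior to C, so the subordination agreement changes nothing.

E, B, C, D, A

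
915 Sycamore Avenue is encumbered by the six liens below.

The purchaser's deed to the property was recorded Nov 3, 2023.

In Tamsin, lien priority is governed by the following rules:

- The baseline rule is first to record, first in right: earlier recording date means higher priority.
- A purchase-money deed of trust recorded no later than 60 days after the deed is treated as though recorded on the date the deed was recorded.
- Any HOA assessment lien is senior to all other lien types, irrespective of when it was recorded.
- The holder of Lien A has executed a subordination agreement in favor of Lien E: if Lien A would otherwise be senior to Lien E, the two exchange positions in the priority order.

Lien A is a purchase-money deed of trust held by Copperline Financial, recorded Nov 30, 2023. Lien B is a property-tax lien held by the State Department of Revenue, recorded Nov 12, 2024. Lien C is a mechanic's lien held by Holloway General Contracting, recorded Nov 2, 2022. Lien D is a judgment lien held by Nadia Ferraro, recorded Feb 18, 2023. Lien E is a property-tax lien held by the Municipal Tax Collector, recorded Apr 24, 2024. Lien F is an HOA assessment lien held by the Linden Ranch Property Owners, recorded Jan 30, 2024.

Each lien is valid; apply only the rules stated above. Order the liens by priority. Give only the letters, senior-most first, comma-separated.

F, C, D, E, A, B

Effective dates after the stated exceptions: A relates back to the deed date Nov 3, 2023.
F is an HOA assessment lien and takes priority over every other lien.
Among the remaining liens, by effective date: C (Nov 2, 2022), D (Feb 18, 2023), A (Nov 3, 2023), E (Apr 24, 2024), B (Nov 12, 2024).
A is senior to E before the subordination, so the two trade places.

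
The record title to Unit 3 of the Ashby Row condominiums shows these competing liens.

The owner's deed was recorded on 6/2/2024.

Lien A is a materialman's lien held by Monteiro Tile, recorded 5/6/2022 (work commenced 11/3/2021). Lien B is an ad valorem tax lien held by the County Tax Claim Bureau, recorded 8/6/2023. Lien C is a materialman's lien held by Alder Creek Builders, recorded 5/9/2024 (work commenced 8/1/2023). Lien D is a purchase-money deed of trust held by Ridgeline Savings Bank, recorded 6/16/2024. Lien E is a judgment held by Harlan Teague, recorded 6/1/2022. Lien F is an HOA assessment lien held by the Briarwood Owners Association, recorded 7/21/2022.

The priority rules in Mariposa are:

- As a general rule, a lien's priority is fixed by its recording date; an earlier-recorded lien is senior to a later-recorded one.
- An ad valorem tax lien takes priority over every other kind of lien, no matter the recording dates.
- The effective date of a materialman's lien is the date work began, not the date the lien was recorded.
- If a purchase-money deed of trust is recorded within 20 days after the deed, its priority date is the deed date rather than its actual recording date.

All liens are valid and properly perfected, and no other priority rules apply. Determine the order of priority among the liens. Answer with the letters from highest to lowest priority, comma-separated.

Effective dates: A relates back to 11/3/2021 (work commenced); C is treated as recorded 8/1/2023, the work-commencement date; D relates back to the deed date 6/2/2024.
B is an ad valorem tax lien and takes priority over every other lien.
Ordering the rest by effective date: A (11/3/2021), E (6/1/2022), F (7/21/2022), C (8/1/2023), D (6/2/2024).

B, A, E, F, C, D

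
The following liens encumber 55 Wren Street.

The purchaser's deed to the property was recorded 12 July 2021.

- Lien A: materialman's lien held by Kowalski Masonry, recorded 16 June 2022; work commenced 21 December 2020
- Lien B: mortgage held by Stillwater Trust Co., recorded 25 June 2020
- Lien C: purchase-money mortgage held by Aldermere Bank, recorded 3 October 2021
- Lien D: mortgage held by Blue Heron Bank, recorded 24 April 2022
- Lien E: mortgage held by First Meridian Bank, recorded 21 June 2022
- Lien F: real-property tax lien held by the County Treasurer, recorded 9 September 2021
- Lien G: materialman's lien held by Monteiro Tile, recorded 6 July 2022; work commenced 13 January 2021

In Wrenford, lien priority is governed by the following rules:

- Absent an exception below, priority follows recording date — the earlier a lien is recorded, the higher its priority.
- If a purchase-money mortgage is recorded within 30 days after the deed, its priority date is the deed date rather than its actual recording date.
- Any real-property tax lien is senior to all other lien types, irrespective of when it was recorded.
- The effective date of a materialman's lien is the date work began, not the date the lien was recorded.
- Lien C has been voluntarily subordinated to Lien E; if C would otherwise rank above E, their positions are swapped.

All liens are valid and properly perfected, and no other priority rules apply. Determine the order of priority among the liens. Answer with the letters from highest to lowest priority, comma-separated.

Effective dates after the stated exceptions: A's effective date is 21 December 2020, when work began; C was recorded 83 days after the deed, outside the 30-day window, so it keeps its recording date; G relates back to 13 January 2021 (work commenced).
F is a real-property tax lien and takes priority over every other lien.
Ordering the rest by effective date: B (25 June 2020), A (21 December 2020), G (13 January 2021), C (3 October 2021), D (24 April 2022), E (21 June 2022).
Because C would otherwise rank above E, the subordination swaps them.

F, B, A, G, E, D, C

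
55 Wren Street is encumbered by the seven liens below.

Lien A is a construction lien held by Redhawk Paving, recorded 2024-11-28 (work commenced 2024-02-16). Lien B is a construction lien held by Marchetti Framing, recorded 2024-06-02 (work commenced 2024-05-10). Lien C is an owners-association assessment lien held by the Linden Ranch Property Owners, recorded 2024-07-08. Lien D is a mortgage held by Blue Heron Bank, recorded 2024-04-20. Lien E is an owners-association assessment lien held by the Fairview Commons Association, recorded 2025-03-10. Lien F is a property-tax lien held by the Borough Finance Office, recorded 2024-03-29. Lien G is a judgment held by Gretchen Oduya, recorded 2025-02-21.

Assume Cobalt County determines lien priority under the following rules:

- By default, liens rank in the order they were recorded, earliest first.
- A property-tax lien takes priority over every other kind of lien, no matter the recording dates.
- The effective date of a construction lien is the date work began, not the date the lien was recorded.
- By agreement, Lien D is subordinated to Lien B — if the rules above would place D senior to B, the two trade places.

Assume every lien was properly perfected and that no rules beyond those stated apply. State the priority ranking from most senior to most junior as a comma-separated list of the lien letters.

F, A, B, D, C, G, E

Effective dates after the stated exceptions: A is treated as recorded 2024-02-16, the work-commencement date; B is treated as recorded 2024-05-10, the work-commencement date.
F is a property-tax lien, so it outranks all other liens regardless of date.
Ordering the rest by effective date: A (2024-02-16), D (2024-04-20), B (2024-05-10), C (2024-07-08), G (2025-02-21), E (2025-03-10).
Because D would otherwise rank above B, the subordination swaps them.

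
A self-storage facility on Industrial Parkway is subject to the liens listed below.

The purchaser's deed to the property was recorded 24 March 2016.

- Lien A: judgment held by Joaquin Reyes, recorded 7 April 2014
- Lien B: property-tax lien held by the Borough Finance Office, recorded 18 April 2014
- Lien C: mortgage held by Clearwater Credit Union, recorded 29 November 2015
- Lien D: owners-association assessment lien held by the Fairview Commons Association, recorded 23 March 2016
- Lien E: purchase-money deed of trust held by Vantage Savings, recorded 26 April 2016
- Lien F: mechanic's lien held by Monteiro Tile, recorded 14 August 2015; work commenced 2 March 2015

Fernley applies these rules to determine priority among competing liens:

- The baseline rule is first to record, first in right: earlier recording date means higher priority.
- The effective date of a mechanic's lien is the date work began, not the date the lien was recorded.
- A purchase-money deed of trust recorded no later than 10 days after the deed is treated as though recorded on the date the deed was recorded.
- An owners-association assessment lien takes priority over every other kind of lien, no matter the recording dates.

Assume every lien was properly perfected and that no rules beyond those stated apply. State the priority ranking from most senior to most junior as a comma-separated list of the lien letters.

Effective dates after the stated exceptions: E was recorded 33 days after the deed, outside the 10-day window, so it keeps its recording date; F's effective date is 2 March 2015, when work began.
As an owners-association assessment lien, D is senior to every other lien.
The other liens, earliest effective date first: A (7 April 2014), B (18 April 2014), F (2 March 2015), C (29 November 2015), E (26 April 2016).

D, A, B, F, C, E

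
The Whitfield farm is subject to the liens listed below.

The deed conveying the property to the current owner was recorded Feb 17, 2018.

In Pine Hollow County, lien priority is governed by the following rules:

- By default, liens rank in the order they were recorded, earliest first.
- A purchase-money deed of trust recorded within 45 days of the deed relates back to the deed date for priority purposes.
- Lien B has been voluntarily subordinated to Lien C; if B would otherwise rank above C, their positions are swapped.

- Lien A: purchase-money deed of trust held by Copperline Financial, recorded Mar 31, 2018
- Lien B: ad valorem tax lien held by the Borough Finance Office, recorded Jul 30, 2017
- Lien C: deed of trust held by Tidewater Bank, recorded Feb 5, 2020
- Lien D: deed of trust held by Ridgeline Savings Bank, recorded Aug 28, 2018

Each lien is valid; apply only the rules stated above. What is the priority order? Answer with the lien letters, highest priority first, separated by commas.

C, A, D, B

Effective dates: A's effective date is the deed date, Feb 17, 2018.
By effective date: B (Jul 30, 2017), A (Feb 17, 2018), D (Aug 28, 2018), C (Feb 5, 2020).
B is senior to C before the subordination, so the two trade places.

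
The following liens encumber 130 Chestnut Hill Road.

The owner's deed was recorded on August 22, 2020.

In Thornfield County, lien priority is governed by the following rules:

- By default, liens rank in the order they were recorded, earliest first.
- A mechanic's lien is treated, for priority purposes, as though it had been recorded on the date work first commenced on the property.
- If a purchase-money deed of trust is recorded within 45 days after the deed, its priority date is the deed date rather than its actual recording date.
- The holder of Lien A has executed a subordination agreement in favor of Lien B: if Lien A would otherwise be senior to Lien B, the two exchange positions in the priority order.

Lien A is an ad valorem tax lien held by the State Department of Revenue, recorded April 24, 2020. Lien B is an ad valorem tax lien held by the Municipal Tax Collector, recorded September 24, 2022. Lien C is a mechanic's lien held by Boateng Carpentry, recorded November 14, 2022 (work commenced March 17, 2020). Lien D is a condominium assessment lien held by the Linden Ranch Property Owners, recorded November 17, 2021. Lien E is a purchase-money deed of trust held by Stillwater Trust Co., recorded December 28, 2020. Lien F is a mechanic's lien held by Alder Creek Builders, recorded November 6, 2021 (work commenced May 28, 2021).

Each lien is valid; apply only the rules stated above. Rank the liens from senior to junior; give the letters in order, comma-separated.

First, effective dates: C is treated as recorded March 17, 2020, the work-commencement date; E was recorded 128 days after the deed — beyond 45 days — so no relation-back applies; F is treated as recorded May 28, 2021, the work-commencement date.
By effective date: C (March 17, 2020), A (April 24, 2020), E (December 28, 2020), F (May 28, 2021), D (November 17, 2021), B (September 24, 2022).
A would otherwise be senior to B, so under the subordination agreement A and B exchange positions.

C, B, E, F, D, A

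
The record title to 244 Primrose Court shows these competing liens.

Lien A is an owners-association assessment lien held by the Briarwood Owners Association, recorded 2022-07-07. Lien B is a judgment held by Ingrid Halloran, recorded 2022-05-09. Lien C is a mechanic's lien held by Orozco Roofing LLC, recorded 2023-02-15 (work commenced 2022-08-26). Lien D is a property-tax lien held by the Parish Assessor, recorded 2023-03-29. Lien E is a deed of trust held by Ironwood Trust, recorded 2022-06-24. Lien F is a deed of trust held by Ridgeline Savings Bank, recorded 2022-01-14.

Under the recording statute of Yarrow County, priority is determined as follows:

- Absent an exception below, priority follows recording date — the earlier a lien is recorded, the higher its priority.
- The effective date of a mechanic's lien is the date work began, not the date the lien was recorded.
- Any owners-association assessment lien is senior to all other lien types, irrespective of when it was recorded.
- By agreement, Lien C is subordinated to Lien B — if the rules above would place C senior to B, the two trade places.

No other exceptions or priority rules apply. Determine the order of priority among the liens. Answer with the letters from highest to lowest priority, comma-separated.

A, F, B, E, C, D

Effective dates after the stated exceptions: C relates back to 2022-08-26 (work commenced).
A is an owners-association assessment lien, so it outranks all other liens regardless of date.
Ordering the rest by effective date: F (2022-01-14), B (2022-05-09), E (2022-06-24), C (2022-08-26), D (2023-03-29).
C already ranks below B; the subordination has no effect.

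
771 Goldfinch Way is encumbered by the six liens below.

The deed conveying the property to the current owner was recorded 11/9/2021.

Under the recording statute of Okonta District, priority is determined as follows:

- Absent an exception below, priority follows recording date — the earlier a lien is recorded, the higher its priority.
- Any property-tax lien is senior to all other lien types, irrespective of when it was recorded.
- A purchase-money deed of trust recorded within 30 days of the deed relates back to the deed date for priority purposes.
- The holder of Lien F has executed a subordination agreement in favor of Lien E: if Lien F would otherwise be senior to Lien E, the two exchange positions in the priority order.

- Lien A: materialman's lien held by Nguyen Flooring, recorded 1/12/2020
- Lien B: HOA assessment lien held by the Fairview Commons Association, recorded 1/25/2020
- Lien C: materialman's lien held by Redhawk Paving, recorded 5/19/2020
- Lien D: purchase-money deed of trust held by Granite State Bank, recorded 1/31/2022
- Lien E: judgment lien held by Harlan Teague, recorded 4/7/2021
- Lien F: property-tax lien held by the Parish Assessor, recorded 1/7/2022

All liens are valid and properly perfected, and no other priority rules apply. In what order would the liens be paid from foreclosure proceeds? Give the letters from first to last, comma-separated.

E, A, B, C, F, D

Effective dates: D was recorded 83 days after the deed, outside the 30-day window, so it keeps its recording date.
As a property-tax lien, F is senior to every other lien.
Ordering the rest by effective date: A (1/12/2020), B (1/25/2020), C (5/19/2020), E (4/7/2021), D (1/31/2022).
The subordination applies — F was senior to E — so F and E swap.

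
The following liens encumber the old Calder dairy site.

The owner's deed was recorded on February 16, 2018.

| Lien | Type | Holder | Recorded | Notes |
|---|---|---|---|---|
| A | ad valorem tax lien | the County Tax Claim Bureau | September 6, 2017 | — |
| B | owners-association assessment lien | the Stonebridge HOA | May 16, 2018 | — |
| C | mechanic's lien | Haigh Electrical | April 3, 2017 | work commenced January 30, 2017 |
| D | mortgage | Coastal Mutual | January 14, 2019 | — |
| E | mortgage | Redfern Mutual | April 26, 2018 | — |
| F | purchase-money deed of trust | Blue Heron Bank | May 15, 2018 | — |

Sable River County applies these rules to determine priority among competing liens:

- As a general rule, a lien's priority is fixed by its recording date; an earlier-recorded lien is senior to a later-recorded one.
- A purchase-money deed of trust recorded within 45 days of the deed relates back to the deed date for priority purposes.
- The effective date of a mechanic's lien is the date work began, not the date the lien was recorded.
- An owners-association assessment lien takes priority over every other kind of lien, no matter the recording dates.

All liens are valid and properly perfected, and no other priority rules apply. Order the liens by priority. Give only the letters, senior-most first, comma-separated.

First, effective dates: C's effective date is January 30, 2017, when work began; F was recorded 88 days after the deed, outside the 45-day window, so it keeps its recording date.
B is an owners-association assessment lien and takes priority over every other lien.
Remaining liens by effective date: C (January 30, 2017), A (September 6, 2017), E (April 26, 2018), F (May 15, 2018), D (January 14, 2019).

B, C, A, E, F, D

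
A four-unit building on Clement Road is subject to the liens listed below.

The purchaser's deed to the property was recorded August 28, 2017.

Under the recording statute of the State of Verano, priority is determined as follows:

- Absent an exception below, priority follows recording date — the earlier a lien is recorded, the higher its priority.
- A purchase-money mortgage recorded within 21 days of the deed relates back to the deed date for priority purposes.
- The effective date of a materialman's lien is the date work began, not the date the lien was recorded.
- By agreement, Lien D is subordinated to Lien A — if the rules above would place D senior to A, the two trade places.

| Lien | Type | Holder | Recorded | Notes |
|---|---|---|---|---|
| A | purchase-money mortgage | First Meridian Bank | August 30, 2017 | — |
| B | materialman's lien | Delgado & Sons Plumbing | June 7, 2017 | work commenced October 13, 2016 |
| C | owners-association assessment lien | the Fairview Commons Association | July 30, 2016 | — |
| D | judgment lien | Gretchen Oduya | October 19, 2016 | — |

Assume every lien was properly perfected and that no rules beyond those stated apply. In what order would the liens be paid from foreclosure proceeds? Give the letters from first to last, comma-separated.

C, B, A, D

First, effective dates: A was recorded within the 21-day window, so its effective date is the deed date August 28, 2017; B's effective date is October 13, 2016, when work began.
By effective date: C (July 30, 2016), B (October 13, 2016), D (October 19, 2016), A (August 28, 2017).
Because D would otherwise rank above A, the subordination swaps them.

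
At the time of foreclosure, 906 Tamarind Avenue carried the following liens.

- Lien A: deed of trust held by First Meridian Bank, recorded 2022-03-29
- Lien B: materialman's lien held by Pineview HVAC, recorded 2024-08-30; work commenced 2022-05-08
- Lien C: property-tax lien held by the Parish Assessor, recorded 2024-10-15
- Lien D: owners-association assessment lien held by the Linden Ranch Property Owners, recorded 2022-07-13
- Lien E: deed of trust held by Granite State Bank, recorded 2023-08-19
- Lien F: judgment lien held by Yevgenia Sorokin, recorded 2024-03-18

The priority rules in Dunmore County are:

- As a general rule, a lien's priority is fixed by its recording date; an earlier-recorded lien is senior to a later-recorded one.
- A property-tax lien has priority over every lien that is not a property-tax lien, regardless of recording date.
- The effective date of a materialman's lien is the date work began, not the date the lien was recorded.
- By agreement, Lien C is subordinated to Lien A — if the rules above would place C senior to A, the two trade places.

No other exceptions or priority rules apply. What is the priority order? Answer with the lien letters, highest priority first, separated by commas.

Effective dates after the stated exceptions: B's effective date is 2022-05-08, when work began.
C, as a property-tax lien, has superpriority and ranks first.
The other liens, earliest effective date first: A (2022-03-29), B (2022-05-08), D (2022-07-13), E (2023-08-19), F (2024-03-18).
C is senior to A before the subordination, so the two trade places.

A, C, B, D, E, F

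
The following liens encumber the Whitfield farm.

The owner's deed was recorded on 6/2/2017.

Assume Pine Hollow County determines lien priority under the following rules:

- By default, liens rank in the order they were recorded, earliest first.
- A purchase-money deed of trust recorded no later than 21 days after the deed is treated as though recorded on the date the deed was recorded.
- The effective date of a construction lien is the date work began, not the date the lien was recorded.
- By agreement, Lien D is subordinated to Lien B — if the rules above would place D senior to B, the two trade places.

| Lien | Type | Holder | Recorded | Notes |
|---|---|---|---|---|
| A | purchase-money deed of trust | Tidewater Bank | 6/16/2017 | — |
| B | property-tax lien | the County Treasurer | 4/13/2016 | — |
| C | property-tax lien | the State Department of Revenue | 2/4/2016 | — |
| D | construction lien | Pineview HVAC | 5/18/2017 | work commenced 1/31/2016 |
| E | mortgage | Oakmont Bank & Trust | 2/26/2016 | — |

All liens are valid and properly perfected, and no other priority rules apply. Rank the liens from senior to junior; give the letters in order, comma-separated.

Adjusting effective dates: A was recorded within the 21-day window, so its effective date is the deed date 6/2/2017; D relates back to 1/31/2016 (work commenced).
By effective date, earliest first: D (1/31/2016), C (2/4/2016), E (2/26/2016), B (4/13/2016), A (6/2/2017).
Because D would otherwise rank above B, the subordination swaps them.

B, C, E, D, A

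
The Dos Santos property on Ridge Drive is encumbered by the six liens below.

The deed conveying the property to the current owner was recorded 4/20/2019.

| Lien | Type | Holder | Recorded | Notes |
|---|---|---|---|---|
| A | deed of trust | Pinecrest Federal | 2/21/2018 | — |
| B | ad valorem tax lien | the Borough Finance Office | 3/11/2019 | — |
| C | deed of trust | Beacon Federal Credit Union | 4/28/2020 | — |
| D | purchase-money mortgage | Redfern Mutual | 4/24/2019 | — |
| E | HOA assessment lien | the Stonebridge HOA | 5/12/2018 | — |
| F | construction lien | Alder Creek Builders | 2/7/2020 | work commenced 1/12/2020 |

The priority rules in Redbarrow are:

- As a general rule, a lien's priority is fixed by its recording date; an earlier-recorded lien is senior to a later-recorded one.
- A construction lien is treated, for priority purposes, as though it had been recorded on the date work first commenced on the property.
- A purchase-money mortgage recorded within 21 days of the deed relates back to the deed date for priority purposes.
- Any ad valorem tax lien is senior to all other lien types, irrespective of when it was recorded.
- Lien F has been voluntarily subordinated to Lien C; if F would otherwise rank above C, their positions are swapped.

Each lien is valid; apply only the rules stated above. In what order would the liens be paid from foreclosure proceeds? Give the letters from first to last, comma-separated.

B, A, E, D, C, F

Effective dates after the stated exceptions: D relates back to the deed date 4/20/2019; F's effective date is 1/12/2020, when work began.
B is an ad valorem tax lien, so it outranks all other liens regardless of date.
The other liens, earliest effective date first: A (2/21/2018), E (5/12/2018), D (4/20/2019), F (1/12/2020), C (4/28/2020).
F is senior to C before the subordination, so the two trade places.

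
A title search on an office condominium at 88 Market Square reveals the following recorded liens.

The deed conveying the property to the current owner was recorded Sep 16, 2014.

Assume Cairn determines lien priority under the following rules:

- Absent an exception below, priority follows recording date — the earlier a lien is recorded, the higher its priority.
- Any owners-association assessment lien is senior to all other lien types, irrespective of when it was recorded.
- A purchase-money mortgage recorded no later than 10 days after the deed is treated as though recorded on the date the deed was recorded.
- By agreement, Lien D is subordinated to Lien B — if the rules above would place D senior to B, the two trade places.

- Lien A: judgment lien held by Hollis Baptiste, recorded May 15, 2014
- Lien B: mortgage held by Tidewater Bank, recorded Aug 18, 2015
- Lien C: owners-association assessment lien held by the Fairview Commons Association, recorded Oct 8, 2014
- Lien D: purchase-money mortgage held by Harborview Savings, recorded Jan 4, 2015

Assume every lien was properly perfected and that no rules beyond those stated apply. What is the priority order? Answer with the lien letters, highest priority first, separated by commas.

First, effective dates: D missed the 10-day window (110 days after the deed), so its recording date stands.
C is an owners-association assessment lien, so it outranks all other liens regardless of date.
Ordering the rest by effective date: A (May 15, 2014), D (Jan 4, 2015), B (Aug 18, 2015).
The subordination applies — D was senior to B — so D and B swap.

C, A, B, D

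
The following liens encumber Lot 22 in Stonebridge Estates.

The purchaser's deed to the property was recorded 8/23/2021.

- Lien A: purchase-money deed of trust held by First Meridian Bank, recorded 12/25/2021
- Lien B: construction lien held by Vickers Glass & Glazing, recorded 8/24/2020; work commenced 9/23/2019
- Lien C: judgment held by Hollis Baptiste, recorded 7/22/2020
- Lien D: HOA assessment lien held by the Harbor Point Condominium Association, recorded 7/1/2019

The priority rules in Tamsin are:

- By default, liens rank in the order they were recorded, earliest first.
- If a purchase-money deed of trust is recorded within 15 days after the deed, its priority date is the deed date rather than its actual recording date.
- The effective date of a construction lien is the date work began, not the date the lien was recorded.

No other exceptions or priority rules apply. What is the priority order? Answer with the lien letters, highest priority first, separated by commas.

D, B, C, A

Effective dates: A was recorded 124 days after the deed — beyond 15 days — so no relation-back applies; B is treated as recorded 9/23/2019, the work-commencement date.
Sorted by effective date: D (7/1/2019), B (9/23/2019), C (7/22/2020), A (12/25/2021).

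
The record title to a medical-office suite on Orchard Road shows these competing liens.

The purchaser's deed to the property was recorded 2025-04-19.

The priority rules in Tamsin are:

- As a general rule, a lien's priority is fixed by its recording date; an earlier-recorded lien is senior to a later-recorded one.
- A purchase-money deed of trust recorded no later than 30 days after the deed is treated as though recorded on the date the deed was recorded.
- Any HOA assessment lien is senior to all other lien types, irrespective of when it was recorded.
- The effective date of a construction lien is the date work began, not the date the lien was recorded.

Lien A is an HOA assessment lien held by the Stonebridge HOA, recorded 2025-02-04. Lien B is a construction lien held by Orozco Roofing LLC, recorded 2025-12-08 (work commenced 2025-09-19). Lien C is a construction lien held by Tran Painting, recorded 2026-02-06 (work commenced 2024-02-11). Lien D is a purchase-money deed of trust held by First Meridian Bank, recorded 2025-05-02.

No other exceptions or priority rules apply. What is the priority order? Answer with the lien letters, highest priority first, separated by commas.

First, effective dates: B is treated as recorded 2025-09-19, the work-commencement date; C is treated as recorded 2024-02-11, the work-commencement date; D relates back to the deed date 2025-04-19.
A is an HOA assessment lien, so it outranks all other liens regardless of date.
Remaining liens by effective date: C (2024-02-11), D (2025-04-19), B (2025-09-19).

A, C, D, B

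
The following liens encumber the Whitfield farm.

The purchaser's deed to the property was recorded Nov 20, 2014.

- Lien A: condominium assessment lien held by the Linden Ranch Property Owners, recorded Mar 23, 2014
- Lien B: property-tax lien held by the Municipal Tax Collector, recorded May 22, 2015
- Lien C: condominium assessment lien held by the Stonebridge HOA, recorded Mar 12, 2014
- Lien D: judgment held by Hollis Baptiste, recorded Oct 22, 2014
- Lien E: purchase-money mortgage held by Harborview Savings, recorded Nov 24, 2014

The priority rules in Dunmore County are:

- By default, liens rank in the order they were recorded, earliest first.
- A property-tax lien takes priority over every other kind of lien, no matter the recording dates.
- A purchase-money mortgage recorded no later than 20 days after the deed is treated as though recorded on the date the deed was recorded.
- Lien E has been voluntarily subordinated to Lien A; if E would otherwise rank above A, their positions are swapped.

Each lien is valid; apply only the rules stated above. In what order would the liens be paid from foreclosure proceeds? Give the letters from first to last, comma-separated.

Effective dates after the stated exceptions: E's effective date is the deed date, Nov 20, 2014.
As a property-tax lien, B is senior to every other lien.
Among the remaining liens, by effective date: C (Mar 12, 2014), A (Mar 23, 2014), D (Oct 22, 2014), E (Nov 20, 2014).
E is already junior to A, so the subordination agreement changes nothing.

B, C, A, D, E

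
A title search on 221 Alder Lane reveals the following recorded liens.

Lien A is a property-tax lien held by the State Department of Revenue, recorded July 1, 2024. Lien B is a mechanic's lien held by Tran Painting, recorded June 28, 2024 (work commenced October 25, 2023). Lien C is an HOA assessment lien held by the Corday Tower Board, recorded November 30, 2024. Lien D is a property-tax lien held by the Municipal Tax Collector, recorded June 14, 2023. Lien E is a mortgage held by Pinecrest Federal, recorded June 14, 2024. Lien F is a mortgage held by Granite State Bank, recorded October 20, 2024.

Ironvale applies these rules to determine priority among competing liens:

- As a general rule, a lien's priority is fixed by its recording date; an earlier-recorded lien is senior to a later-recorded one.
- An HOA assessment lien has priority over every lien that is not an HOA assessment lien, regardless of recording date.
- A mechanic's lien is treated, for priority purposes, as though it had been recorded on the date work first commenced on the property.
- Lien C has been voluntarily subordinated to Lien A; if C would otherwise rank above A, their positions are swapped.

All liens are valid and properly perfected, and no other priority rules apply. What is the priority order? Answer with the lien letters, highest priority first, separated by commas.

A, D, B, E, C, F

Effective dates after the stated exceptions: B is treated as recorded October 25, 2023, the work-commencement date.
C is an HOA assessment lien and takes priority over every other lien.
Among the remaining liens, by effective date: D (June 14, 2023), B (October 25, 2023), E (June 14, 2024), A (July 1, 2024), F (October 20, 2024).
C would otherwise be senior to A, so under the subordination agreement C and A exchange positions.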